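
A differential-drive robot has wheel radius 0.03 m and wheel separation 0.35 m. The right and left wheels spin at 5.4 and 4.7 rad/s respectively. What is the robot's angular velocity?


vR = r*wR = 0.03*5.4 = 0.162 m/s
vL = r*wL = 0.03*4.7 = 0.141 m/s
v = (vR+vL)/2 = 0.1515 m/s
omega = (vR-vL)/L = 0.06 rad/s
angular velocity = 0.06 rad/s


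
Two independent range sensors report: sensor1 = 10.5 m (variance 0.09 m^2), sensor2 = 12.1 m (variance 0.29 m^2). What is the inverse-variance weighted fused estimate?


w1 = (1/var1) / (1/var1 + 1/var2)
   = 11.1111 / (11.1111 + 3.4483) = 0.7632
w2 = 1 - w1 = 0.2368
fused = w1*s1 + w2*s2 = 8.0132 + 2.8658
= 10.8789 m


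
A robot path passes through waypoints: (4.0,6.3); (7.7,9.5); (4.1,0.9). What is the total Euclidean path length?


Segment lengths:
  seg1 = sqrt((3.7)^2 + (3.2)^2) = 4.8918
  seg2 = sqrt((-3.6)^2 + (-8.6)^2) = 9.3231
Total = 14.2149


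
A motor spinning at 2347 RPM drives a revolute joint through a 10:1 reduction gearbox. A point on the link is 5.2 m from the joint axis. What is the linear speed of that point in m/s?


omega_motor = 2347 * 2*pi/60 = 245.7773 rad/s
omega_joint = omega_motor / 10 = 24.5777 rad/s
v = omega_joint * r = 24.5777 * 5.2
= 127.8042 m/s


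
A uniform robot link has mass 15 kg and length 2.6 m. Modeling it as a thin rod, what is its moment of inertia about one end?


I = (1/3) * m * L^2
= (1/3) * 15 * 2.6^2
= 0.333333 * 15 * 6.76
= 33.8 kg*m^2


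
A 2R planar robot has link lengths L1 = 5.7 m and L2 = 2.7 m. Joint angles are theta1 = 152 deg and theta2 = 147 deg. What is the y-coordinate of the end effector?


Convert angles to radians: theta1 = 2.6529, theta2 = 2.5656
y = L1*sin(theta1) + L2*sin(theta1+theta2)
y = 2.676 + -2.3615
y = 0.3145


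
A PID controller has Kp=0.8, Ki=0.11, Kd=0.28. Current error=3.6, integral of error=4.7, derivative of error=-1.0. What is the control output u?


u = Kp*e + Ki*int(e) + Kd*de/dt
= 0.8*3.6 + 0.11*4.7 + 0.28*(-1.0)
= 2.88 + 0.517 + -0.28
= 3.117


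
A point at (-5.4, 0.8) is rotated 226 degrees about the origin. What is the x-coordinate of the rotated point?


x' = x*cos(theta) - y*sin(theta)
cos(226 deg) = -0.6947, sin(226 deg) = -0.7193
x' = -5.4 * -0.6947 - 0.8 * -0.7193
= 3.7512 - -0.5755
= 4.3266


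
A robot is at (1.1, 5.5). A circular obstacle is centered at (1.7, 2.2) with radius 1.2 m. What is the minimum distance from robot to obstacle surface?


center_dist = sqrt((1.1-1.7)^2 + (5.5-2.2)^2)
= sqrt(0.36 + 10.89)
= 3.3541
min_dist = center_dist - radius = 3.3541 - 1.2 = 2.1541 m


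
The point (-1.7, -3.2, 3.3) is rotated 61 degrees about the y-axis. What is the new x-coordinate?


Rotation about y-axis: x' = x*cos(theta) + z*sin(theta)
= -1.7 * 0.4848 + 3.3 * 0.8746
= 2.0621


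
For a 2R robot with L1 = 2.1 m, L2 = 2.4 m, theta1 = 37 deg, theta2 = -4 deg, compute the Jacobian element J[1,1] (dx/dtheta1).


J[1,1] = -L1*sin(t1) - L2*sin(t1+t2)
= -2.1*sin(37) - 2.4*sin(33)
= -2.5709


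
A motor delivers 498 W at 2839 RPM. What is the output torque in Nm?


omega = 2839 * 2*pi/60 = 297.2994 rad/s
tau = P / omega = 498 / 297.2994
= 1.6751 Nm


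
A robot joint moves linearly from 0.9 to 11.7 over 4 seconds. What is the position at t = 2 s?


s = t/T = 2/4 = 0.5
p(t) = p0 + (pf-p0)*s
= 0.9 + (11.7 - 0.9) * 0.5
= 6.3


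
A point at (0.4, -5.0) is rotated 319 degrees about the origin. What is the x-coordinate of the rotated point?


x' = x*cos(theta) - y*sin(theta)
cos(319 deg) = 0.7547, sin(319 deg) = -0.6561
x' = 0.4 * 0.7547 - -5.0 * -0.6561
= 0.3019 - 3.2803
= -2.9784


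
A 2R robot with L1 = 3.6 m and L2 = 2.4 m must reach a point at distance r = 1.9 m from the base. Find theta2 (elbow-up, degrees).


cos(theta2) = (r^2 - L1^2 - L2^2) / (2*L1*L2)
cos(theta2) = (3.61 - 12.96 - 5.76) / 17.28
cos(theta2) = -0.874421
theta2 = 150.9766 degrees


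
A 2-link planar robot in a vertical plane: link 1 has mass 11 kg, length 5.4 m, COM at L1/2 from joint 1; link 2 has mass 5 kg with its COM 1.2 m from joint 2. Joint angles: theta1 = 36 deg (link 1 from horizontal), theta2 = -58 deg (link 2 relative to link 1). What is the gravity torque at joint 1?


Horizontal distance from joint 1 to link-1 COM:
  x_c1 = (L1/2)*cos(t1) = 2.7 * 0.809 = 2.1843 m
Horizontal distance from joint 1 to link-2 COM:
  x_c2 = L1*cos(t1) + Lc2*cos(t1+t2)
       = 5.4*0.809 + 1.2*0.9272 = 5.4813 m
tau1 = m1*g*x_c1 + m2*g*x_c2
     = 11*9.81*2.1843 + 5*9.81*5.4813
     = 235.7128 + 268.8584
     = 504.5711 Nm


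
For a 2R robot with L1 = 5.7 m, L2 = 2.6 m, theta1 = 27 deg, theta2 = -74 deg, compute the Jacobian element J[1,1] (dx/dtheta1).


J[1,1] = -L1*sin(t1) - L2*sin(t1+t2)
= -5.7*sin(27) - 2.6*sin(-47)
= -0.6862


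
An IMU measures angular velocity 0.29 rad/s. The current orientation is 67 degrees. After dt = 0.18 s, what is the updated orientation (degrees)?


delta_theta = w * dt = 0.29 * 0.18 = 0.0522 rad
= 2.9908 deg
theta_new = 67 + 2.9908 = 69.9908 deg


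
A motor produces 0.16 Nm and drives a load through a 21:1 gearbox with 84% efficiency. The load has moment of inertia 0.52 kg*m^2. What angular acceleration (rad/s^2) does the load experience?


tau_out = tau_motor * N * eta
= 0.16 * 21 * 0.84 = 2.8224 Nm
alpha = tau_out / I = 2.8224 / 0.52
= 5.4277 rad/s^2


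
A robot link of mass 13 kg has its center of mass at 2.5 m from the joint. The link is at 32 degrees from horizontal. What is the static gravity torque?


tau = m*g*L*cos(angle)
= 13 * 9.81 * 2.5 * cos(32 deg)
= 13 * 9.81 * 2.5 * 0.848
= 270.3789 Nm


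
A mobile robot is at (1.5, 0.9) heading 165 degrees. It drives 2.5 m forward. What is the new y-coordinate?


y_new = y0 + d*sin(theta)
= 0.9 + 2.5*sin(165)
= 0.9 + 0.647
= 1.547


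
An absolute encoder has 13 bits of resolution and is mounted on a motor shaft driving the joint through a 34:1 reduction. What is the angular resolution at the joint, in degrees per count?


counts = 2^13 = 8192
effective counts at joint = 8192 * 34 = 278528
resolution = 360 / 278528
= 0.0013 deg/count


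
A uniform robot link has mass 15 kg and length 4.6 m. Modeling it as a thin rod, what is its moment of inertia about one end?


I = (1/3) * m * L^2
= (1/3) * 15 * 4.6^2
= 0.333333 * 15 * 21.16
= 105.8 kg*m^2


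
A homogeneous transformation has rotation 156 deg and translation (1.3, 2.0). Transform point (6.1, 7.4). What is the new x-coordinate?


x' = cos(theta)*px - sin(theta)*py + tx
= -0.9135*6.1 - 0.4067*7.4 + 1.3
= -7.2825


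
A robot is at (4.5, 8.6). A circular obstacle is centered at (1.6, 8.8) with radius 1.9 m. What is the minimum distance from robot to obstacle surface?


center_dist = sqrt((4.5-1.6)^2 + (8.6-8.8)^2)
= sqrt(8.41 + 0.04)
= 2.9069
min_dist = center_dist - radius = 2.9069 - 1.9 = 1.0069 m


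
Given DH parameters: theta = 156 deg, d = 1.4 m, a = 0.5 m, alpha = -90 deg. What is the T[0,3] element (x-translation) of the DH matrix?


T[0,3] = a * cos(theta)
= 0.5 * cos(156 deg)
= 0.5 * -0.9135
= -0.4568


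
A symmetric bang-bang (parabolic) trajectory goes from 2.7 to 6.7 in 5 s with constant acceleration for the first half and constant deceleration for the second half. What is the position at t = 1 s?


Symmetric rest-to-rest: each phase covers (pf-p0)/2 in time T/2. 0.5*a*(T/2)^2 = (pf-p0)/2 => a = 4*(pf-p0)/T^2
a = 4*(6.7-2.7)/5^2 = 0.64
t = 1 is in the acceleration phase (t <= T/2).
p = p0 + 0.5*a*t^2 = 2.7 + 0.5*0.64*1^2
= 3.02


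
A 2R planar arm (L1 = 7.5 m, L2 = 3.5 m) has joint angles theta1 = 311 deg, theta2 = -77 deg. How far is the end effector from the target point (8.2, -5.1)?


End effector via forward kinematics:
x = L1*cos(t1) + L2*cos(t1+t2) = 2.8632
y = L1*sin(t1) + L2*sin(t1+t2) = -8.4919
Distance to target:
d = sqrt((8.2 - 2.8632)^2 + (-5.1 - -8.4919)^2)
= sqrt(28.4815 + 11.5049)
= 6.3235 m


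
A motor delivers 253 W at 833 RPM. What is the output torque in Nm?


omega = 833 * 2*pi/60 = 87.2316 rad/s
tau = P / omega = 253 / 87.2316
= 2.9003 Nm


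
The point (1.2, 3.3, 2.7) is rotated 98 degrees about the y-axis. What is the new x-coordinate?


Rotation about y-axis: x' = x*cos(theta) + z*sin(theta)
= 1.2 * -0.1392 + 2.7 * 0.9903
= 2.5067


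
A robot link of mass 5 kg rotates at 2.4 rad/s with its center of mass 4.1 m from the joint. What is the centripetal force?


F = m * omega^2 * r
= 5 * 2.4^2 * 4.1
= 5 * 5.76 * 4.1
= 118.08 N


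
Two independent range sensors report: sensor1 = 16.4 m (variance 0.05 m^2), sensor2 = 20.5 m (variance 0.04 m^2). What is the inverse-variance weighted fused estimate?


w1 = (1/var1) / (1/var1 + 1/var2)
   = 20.0 / (20.0 + 25.0) = 0.4444
w2 = 1 - w1 = 0.5556
fused = w1*s1 + w2*s2 = 7.2889 + 11.3889
= 18.6778 m


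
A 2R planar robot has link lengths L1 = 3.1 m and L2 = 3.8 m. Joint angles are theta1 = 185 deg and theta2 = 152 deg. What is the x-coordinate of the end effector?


Convert angles to radians: theta1 = 3.2289, theta2 = 2.6529
x = L1*cos(theta1) + L2*cos(theta1+theta2)
x = -3.0882 + 3.4979
x = 0.4097


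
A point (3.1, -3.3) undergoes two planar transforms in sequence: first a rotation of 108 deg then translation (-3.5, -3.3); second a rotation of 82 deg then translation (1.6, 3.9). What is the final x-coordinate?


After transform 1:
x1 = cos(108)*3.1 - sin(108)*-3.3 + -3.5 = -1.3195
y1 = sin(108)*3.1 + cos(108)*-3.3 + -3.3 = 0.668
After transform 2:
x2 = cos(82)*-1.3195 - sin(82)*0.668 + 1.6
= 0.7548


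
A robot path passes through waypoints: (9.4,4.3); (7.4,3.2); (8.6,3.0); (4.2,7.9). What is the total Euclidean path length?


Segment lengths:
  seg1 = sqrt((-2.0)^2 + (-1.1)^2) = 2.2825
  seg2 = sqrt((1.2)^2 + (-0.2)^2) = 1.2166
  seg3 = sqrt((-4.4)^2 + (4.9)^2) = 6.5856
Total = 10.0847


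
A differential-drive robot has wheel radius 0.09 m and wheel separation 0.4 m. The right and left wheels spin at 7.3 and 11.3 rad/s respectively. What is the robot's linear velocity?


vR = r*wR = 0.09*7.3 = 0.657 m/s
vL = r*wL = 0.09*11.3 = 1.017 m/s
v = (vR+vL)/2 = 0.837 m/s
omega = (vR-vL)/L = -0.9 rad/s
linear velocity = 0.837 m/s


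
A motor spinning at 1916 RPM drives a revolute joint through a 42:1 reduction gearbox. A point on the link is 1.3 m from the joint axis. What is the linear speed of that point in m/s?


omega_motor = 1916 * 2*pi/60 = 200.6431 rad/s
omega_joint = omega_motor / 42 = 4.7772 rad/s
v = omega_joint * r = 4.7772 * 1.3
= 6.2104 m/s


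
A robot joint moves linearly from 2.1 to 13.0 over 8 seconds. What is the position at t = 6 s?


s = t/T = 6/8 = 0.75
p(t) = p0 + (pf-p0)*s
= 2.1 + (13.0 - 2.1) * 0.75
= 10.275


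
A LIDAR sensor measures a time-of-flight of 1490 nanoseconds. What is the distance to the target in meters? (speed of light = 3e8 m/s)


tof = 1490 ns = 1.49e-06 s
dist = c * tof / 2
= 3e8 * 1.49e-06 / 2
= 223.5 m


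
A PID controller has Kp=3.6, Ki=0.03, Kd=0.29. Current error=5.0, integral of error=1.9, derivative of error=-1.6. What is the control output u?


u = Kp*e + Ki*int(e) + Kd*de/dt
= 3.6*5.0 + 0.03*1.9 + 0.29*(-1.6)
= 18.0 + 0.057 + -0.464
= 17.593


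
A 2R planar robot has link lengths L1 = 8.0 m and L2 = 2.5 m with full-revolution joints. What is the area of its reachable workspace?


r_max = L1 + L2 = 10.5 m
r_min = |L1 - L2| = 5.5 m
Area = pi*(r_max^2 - r_min^2)
= pi*(110.25 - 30.25)
= pi * 80.0
= 251.3274 m^2


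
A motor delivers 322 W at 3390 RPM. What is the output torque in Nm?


omega = 3390 * 2*pi/60 = 355.0 rad/s
tau = P / omega = 322 / 355.0
= 0.907 Nm


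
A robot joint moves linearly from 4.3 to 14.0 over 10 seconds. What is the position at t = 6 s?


s = t/T = 6/10 = 0.6
p(t) = p0 + (pf-p0)*s
= 4.3 + (14.0 - 4.3) * 0.6
= 10.12


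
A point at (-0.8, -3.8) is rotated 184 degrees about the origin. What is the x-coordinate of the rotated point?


x' = x*cos(theta) - y*sin(theta)
cos(184 deg) = -0.9976, sin(184 deg) = -0.0698
x' = -0.8 * -0.9976 - -3.8 * -0.0698
= 0.7981 - 0.2651
= 0.533


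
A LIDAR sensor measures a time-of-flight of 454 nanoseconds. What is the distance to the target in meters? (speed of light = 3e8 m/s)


tof = 454 ns = 4.54e-07 s
dist = c * tof / 2
= 3e8 * 4.54e-07 / 2
= 68.1 m


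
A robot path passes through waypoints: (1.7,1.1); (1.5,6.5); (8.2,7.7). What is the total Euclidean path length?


Segment lengths:
  seg1 = sqrt((-0.2)^2 + (5.4)^2) = 5.4037
  seg2 = sqrt((6.7)^2 + (1.2)^2) = 6.8066
Total = 12.2103


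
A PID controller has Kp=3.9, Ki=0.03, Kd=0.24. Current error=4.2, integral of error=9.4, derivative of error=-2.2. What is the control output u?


u = Kp*e + Ki*int(e) + Kd*de/dt
= 3.9*4.2 + 0.03*9.4 + 0.24*(-2.2)
= 16.38 + 0.282 + -0.528
= 16.134


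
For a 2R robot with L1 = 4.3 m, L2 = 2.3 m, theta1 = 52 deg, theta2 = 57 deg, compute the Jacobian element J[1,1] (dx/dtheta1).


J[1,1] = -L1*sin(t1) - L2*sin(t1+t2)
= -4.3*sin(52) - 2.3*sin(109)
= -5.5631


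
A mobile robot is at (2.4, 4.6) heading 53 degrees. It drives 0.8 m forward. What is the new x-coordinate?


x_new = x0 + d*cos(theta)
= 2.4 + 0.8*cos(53)
= 2.4 + 0.4815
= 2.8815


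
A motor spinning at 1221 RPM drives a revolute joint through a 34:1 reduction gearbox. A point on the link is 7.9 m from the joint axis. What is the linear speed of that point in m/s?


omega_motor = 1221 * 2*pi/60 = 127.8628 rad/s
omega_joint = omega_motor / 34 = 3.7607 rad/s
v = omega_joint * r = 3.7607 * 7.9
= 29.7093 m/s


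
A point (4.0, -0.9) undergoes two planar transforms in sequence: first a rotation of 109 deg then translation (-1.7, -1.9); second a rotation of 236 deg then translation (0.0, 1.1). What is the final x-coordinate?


After transform 1:
x1 = cos(109)*4.0 - sin(109)*-0.9 + -1.7 = -2.1513
y1 = sin(109)*4.0 + cos(109)*-0.9 + -1.9 = 2.1751
After transform 2:
x2 = cos(236)*-2.1513 - sin(236)*2.1751 + 0.0
= 3.0062


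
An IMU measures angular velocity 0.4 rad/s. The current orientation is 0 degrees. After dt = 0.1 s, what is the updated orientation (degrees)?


delta_theta = w * dt = 0.4 * 0.1 = 0.04 rad
= 2.2918 deg
theta_new = 0 + 2.2918 = 2.2918 deg


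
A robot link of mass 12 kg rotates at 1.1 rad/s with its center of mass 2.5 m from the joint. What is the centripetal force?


F = m * omega^2 * r
= 12 * 1.1^2 * 2.5
= 12 * 1.21 * 2.5
= 36.3 N


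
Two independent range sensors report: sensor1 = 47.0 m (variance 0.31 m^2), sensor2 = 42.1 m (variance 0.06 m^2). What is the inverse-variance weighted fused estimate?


w1 = (1/var1) / (1/var1 + 1/var2)
   = 3.2258 / (3.2258 + 16.6667) = 0.1622
w2 = 1 - w1 = 0.8378
fused = w1*s1 + w2*s2 = 7.6216 + 35.273
= 42.8946 m


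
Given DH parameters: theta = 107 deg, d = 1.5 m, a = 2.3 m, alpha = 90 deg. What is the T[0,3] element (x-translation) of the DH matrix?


T[0,3] = a * cos(theta)
= 2.3 * cos(107 deg)
= 2.3 * -0.2924
= -0.6725


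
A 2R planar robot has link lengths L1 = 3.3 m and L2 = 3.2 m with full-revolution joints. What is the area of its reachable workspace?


r_max = L1 + L2 = 6.5 m
r_min = |L1 - L2| = 0.1 m
Area = pi*(r_max^2 - r_min^2)
= pi*(42.25 - 0.01)
= pi * 42.24
= 132.7009 m^2


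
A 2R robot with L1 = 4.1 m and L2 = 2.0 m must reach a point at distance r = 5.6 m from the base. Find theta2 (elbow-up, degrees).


cos(theta2) = (r^2 - L1^2 - L2^2) / (2*L1*L2)
cos(theta2) = (31.36 - 16.81 - 4.0) / 16.4
cos(theta2) = 0.643293
theta2 = 49.9622 degrees


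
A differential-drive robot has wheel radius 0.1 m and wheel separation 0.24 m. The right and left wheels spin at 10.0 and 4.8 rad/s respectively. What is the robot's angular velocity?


vR = r*wR = 0.1*10.0 = 1.0 m/s
vL = r*wL = 0.1*4.8 = 0.48 m/s
v = (vR+vL)/2 = 0.74 m/s
omega = (vR-vL)/L = 2.1667 rad/s
angular velocity = 2.1667 rad/s


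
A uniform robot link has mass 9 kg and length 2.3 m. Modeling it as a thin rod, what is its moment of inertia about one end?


I = (1/3) * m * L^2
= (1/3) * 9 * 2.3^2
= 0.333333 * 9 * 5.29
= 15.87 kg*m^2


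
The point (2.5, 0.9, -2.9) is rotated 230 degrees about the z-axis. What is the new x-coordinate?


Rotation about z-axis: x' = x*cos(theta) - y*sin(theta)
= 2.5 * -0.6428 - 0.9 * -0.766
= -0.9175


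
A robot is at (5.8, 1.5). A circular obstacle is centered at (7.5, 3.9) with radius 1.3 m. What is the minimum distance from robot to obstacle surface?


center_dist = sqrt((5.8-7.5)^2 + (1.5-3.9)^2)
= sqrt(2.89 + 5.76)
= 2.9411
min_dist = center_dist - radius = 2.9411 - 1.3 = 1.6411 m


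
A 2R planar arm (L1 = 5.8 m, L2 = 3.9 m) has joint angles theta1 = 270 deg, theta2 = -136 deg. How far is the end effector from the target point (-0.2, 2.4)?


End effector via forward kinematics:
x = L1*cos(t1) + L2*cos(t1+t2) = -2.7092
y = L1*sin(t1) + L2*sin(t1+t2) = -2.9946
Distance to target:
d = sqrt((-0.2 - -2.7092)^2 + (2.4 - -2.9946)^2)
= sqrt(6.2959 + 29.1014)
= 5.9496 m


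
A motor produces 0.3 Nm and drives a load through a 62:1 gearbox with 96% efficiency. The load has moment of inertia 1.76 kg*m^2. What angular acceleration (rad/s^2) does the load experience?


tau_out = tau_motor * N * eta
= 0.3 * 62 * 0.96 = 17.856 Nm
alpha = tau_out / I = 17.856 / 1.76
= 10.1455 rad/s^2


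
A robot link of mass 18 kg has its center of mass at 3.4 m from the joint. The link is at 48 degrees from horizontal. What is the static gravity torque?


tau = m*g*L*cos(angle)
= 18 * 9.81 * 3.4 * cos(48 deg)
= 18 * 9.81 * 3.4 * 0.6691
= 401.7273 Nm


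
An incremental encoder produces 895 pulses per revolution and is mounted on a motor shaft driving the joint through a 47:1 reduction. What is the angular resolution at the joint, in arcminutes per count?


counts per rev = 895
effective counts at joint = 895 * 47 = 42065
resolution = 360*60 / 42065
= 0.5135 arcmin/count


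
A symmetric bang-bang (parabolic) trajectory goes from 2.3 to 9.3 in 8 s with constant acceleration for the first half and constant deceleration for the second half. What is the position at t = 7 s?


Symmetric rest-to-rest: each phase covers (pf-p0)/2 in time T/2. 0.5*a*(T/2)^2 = (pf-p0)/2 => a = 4*(pf-p0)/T^2
a = 4*(9.3-2.3)/8^2 = 0.4375
t = 7 is in the deceleration phase (t > T/2).
p = pf - 0.5*a*(T-t)^2 = 9.3 - 0.5*0.4375*1^2
= 9.0813


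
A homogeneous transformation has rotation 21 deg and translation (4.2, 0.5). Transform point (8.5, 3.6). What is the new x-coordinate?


x' = cos(theta)*px - sin(theta)*py + tx
= 0.9336*8.5 - 0.3584*3.6 + 4.2
= 10.8453


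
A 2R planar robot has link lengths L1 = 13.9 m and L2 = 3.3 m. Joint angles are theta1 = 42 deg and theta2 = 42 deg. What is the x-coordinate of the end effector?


Convert angles to radians: theta1 = 0.733, theta2 = 0.733
x = L1*cos(theta1) + L2*cos(theta1+theta2)
x = 10.3297 + 0.3449
x = 10.6747


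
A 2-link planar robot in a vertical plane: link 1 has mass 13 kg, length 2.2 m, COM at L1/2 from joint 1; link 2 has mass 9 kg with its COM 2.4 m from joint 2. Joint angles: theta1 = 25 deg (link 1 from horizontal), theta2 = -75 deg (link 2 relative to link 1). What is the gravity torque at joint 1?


Horizontal distance from joint 1 to link-1 COM:
  x_c1 = (L1/2)*cos(t1) = 1.1 * 0.9063 = 0.9969 m
Horizontal distance from joint 1 to link-2 COM:
  x_c2 = L1*cos(t1) + Lc2*cos(t1+t2)
       = 2.2*0.9063 + 2.4*0.6428 = 3.5366 m
tau1 = m1*g*x_c1 + m2*g*x_c2
     = 13*9.81*0.9969 + 9*9.81*3.5366
     = 127.1396 + 312.2435
     = 439.3831 Nm


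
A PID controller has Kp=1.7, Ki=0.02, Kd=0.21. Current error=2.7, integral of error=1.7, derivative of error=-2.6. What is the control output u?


u = Kp*e + Ki*int(e) + Kd*de/dt
= 1.7*2.7 + 0.02*1.7 + 0.21*(-2.6)
= 4.59 + 0.034 + -0.546
= 4.078


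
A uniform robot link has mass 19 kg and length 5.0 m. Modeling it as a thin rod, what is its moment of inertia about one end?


I = (1/3) * m * L^2
= (1/3) * 19 * 5.0^2
= 0.333333 * 19 * 25.0
= 158.3333 kg*m^2


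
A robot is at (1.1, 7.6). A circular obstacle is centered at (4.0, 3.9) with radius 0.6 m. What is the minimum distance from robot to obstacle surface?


center_dist = sqrt((1.1-4.0)^2 + (7.6-3.9)^2)
= sqrt(8.41 + 13.69)
= 4.7011
min_dist = center_dist - radius = 4.7011 - 0.6 = 4.1011 m


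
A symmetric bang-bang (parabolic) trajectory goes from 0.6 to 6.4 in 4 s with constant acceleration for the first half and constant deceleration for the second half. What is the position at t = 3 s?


Symmetric rest-to-rest: each phase covers (pf-p0)/2 in time T/2. 0.5*a*(T/2)^2 = (pf-p0)/2 => a = 4*(pf-p0)/T^2
a = 4*(6.4-0.6)/4^2 = 1.45
t = 3 is in the deceleration phase (t > T/2).
p = pf - 0.5*a*(T-t)^2 = 6.4 - 0.5*1.45*1^2
= 5.675


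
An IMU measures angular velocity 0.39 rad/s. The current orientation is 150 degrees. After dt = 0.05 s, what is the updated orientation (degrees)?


delta_theta = w * dt = 0.39 * 0.05 = 0.0195 rad
= 1.1173 deg
theta_new = 150 + 1.1173 = 151.1173 deg


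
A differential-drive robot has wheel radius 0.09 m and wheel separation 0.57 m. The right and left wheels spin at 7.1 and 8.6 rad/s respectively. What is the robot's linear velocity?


vR = r*wR = 0.09*7.1 = 0.639 m/s
vL = r*wL = 0.09*8.6 = 0.774 m/s
v = (vR+vL)/2 = 0.7065 m/s
omega = (vR-vL)/L = -0.2368 rad/s
linear velocity = 0.7065 m/s


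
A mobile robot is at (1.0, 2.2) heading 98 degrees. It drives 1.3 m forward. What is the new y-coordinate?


y_new = y0 + d*sin(theta)
= 2.2 + 1.3*sin(98)
= 2.2 + 1.2873
= 3.4873


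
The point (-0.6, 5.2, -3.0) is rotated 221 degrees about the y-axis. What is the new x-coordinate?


Rotation about y-axis: x' = x*cos(theta) + z*sin(theta)
= -0.6 * -0.7547 + -3.0 * -0.6561
= 2.421


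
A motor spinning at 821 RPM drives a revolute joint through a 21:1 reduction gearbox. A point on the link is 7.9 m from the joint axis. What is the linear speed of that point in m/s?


omega_motor = 821 * 2*pi/60 = 85.9749 rad/s
omega_joint = omega_motor / 21 = 4.094 rad/s
v = omega_joint * r = 4.094 * 7.9
= 32.3429 m/s


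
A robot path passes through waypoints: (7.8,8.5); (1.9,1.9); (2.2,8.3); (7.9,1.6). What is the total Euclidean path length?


Segment lengths:
  seg1 = sqrt((-5.9)^2 + (-6.6)^2) = 8.8527
  seg2 = sqrt((0.3)^2 + (6.4)^2) = 6.407
  seg3 = sqrt((5.7)^2 + (-6.7)^2) = 8.7966
Total = 24.0563


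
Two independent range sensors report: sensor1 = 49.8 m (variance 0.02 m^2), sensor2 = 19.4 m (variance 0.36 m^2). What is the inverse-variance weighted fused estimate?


w1 = (1/var1) / (1/var1 + 1/var2)
   = 50.0 / (50.0 + 2.7778) = 0.9474
w2 = 1 - w1 = 0.0526
fused = w1*s1 + w2*s2 = 47.1789 + 1.0211
= 48.2 m


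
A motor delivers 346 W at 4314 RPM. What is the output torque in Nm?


omega = 4314 * 2*pi/60 = 451.761 rad/s
tau = P / omega = 346 / 451.761
= 0.7659 Nm


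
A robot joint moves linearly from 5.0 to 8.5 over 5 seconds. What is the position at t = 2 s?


s = t/T = 2/5 = 0.4
p(t) = p0 + (pf-p0)*s
= 5.0 + (8.5 - 5.0) * 0.4
= 6.4


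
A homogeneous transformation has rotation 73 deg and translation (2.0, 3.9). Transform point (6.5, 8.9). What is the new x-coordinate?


x' = cos(theta)*px - sin(theta)*py + tx
= 0.2924*6.5 - 0.9563*8.9 + 2.0
= -4.6107


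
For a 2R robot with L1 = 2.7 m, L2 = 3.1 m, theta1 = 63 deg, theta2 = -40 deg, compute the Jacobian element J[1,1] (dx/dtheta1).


J[1,1] = -L1*sin(t1) - L2*sin(t1+t2)
= -2.7*sin(63) - 3.1*sin(23)
= -3.617


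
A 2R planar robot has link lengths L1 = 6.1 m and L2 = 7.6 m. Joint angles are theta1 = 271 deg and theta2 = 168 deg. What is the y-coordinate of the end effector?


Convert angles to radians: theta1 = 4.7298, theta2 = 2.9322
y = L1*sin(theta1) + L2*sin(theta1+theta2)
y = -6.0991 + 7.4604
y = 1.3613


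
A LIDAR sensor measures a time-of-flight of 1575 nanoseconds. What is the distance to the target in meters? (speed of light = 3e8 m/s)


tof = 1575 ns = 1.575e-06 s
dist = c * tof / 2
= 3e8 * 1.575e-06 / 2
= 236.25 m


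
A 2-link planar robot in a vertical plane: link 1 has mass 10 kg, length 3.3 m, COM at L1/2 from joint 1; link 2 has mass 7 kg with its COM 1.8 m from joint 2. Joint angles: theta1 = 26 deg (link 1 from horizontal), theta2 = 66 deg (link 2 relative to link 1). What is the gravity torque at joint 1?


Horizontal distance from joint 1 to link-1 COM:
  x_c1 = (L1/2)*cos(t1) = 1.65 * 0.8988 = 1.483 m
Horizontal distance from joint 1 to link-2 COM:
  x_c2 = L1*cos(t1) + Lc2*cos(t1+t2)
       = 3.3*0.8988 + 1.8*-0.0349 = 2.9032 m
tau1 = m1*g*x_c1 + m2*g*x_c2
     = 10*9.81*1.483 + 7*9.81*2.9032
     = 145.4833 + 199.3628
     = 344.8461 Nm


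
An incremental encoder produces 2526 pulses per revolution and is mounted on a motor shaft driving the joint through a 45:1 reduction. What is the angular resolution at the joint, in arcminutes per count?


counts per rev = 2526
effective counts at joint = 2526 * 45 = 113670
resolution = 360*60 / 113670
= 0.19 arcmin/count


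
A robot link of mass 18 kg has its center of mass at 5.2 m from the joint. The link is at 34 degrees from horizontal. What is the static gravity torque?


tau = m*g*L*cos(angle)
= 18 * 9.81 * 5.2 * cos(34 deg)
= 18 * 9.81 * 5.2 * 0.829
= 761.2356 Nm


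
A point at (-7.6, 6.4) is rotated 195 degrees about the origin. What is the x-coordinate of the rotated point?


x' = x*cos(theta) - y*sin(theta)
cos(195 deg) = -0.9659, sin(195 deg) = -0.2588
x' = -7.6 * -0.9659 - 6.4 * -0.2588
= 7.341 - -1.6564
= 8.9975


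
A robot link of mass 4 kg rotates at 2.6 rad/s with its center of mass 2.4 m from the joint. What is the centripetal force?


F = m * omega^2 * r
= 4 * 2.6^2 * 2.4
= 4 * 6.76 * 2.4
= 64.896 N


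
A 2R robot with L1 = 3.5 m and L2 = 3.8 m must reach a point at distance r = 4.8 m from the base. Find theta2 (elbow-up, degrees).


cos(theta2) = (r^2 - L1^2 - L2^2) / (2*L1*L2)
cos(theta2) = (23.04 - 12.25 - 14.44) / 26.6
cos(theta2) = -0.137218
theta2 = 97.8869 degrees


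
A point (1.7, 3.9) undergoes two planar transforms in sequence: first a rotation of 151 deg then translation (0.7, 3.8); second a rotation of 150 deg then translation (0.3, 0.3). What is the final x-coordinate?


After transform 1:
x1 = cos(151)*1.7 - sin(151)*3.9 + 0.7 = -2.6776
y1 = sin(151)*1.7 + cos(151)*3.9 + 3.8 = 1.2132
After transform 2:
x2 = cos(150)*-2.6776 - sin(150)*1.2132 + 0.3
= 2.0123


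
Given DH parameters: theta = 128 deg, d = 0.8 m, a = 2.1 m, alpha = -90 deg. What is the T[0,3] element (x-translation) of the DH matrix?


T[0,3] = a * cos(theta)
= 2.1 * cos(128 deg)
= 2.1 * -0.6157
= -1.2929


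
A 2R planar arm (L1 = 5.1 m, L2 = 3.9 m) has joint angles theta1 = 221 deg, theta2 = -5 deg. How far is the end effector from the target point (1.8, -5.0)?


End effector via forward kinematics:
x = L1*cos(t1) + L2*cos(t1+t2) = -7.0042
y = L1*sin(t1) + L2*sin(t1+t2) = -5.6383
Distance to target:
d = sqrt((1.8 - -7.0042)^2 + (-5.0 - -5.6383)^2)
= sqrt(77.5137 + 0.4074)
= 8.8273 m


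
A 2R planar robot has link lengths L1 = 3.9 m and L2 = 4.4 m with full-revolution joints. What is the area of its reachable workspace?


r_max = L1 + L2 = 8.3 m
r_min = |L1 - L2| = 0.5 m
Area = pi*(r_max^2 - r_min^2)
= pi*(68.89 - 0.25)
= pi * 68.64
= 215.6389 m^2


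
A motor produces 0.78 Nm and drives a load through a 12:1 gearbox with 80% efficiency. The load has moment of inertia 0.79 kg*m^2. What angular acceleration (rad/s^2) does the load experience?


tau_out = tau_motor * N * eta
= 0.78 * 12 * 0.8 = 7.488 Nm
alpha = tau_out / I = 7.488 / 0.79
= 9.4785 rad/s^2


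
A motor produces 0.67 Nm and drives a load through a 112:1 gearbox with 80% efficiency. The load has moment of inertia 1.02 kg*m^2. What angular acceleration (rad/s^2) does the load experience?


tau_out = tau_motor * N * eta
= 0.67 * 112 * 0.8 = 60.032 Nm
alpha = tau_out / I = 60.032 / 1.02
= 58.8549 rad/s^2


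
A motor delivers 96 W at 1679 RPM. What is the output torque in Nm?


omega = 1679 * 2*pi/60 = 175.8245 rad/s
tau = P / omega = 96 / 175.8245
= 0.546 Nm


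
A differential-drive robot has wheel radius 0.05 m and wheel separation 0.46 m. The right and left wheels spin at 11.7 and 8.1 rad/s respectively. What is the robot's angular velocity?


vR = r*wR = 0.05*11.7 = 0.585 m/s
vL = r*wL = 0.05*8.1 = 0.405 m/s
v = (vR+vL)/2 = 0.495 m/s
omega = (vR-vL)/L = 0.3913 rad/s
angular velocity = 0.3913 rad/s


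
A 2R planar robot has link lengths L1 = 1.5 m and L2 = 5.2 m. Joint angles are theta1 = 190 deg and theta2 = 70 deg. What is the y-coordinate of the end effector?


Convert angles to radians: theta1 = 3.3161, theta2 = 1.2217
y = L1*sin(theta1) + L2*sin(theta1+theta2)
y = -0.2605 + -5.121
y = -5.3815


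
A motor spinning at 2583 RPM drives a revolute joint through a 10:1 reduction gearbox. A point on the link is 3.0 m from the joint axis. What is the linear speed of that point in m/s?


omega_motor = 2583 * 2*pi/60 = 270.4911 rad/s
omega_joint = omega_motor / 10 = 27.0491 rad/s
v = omega_joint * r = 27.0491 * 3.0
= 81.1473 m/s


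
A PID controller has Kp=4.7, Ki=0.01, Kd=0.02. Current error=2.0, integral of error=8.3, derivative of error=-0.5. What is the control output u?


u = Kp*e + Ki*int(e) + Kd*de/dt
= 4.7*2.0 + 0.01*8.3 + 0.02*(-0.5)
= 9.4 + 0.083 + -0.01
= 9.473


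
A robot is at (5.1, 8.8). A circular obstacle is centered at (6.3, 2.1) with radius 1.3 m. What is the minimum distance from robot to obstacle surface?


center_dist = sqrt((5.1-6.3)^2 + (8.8-2.1)^2)
= sqrt(1.44 + 44.89)
= 6.8066
min_dist = center_dist - radius = 6.8066 - 1.3 = 5.5066 m


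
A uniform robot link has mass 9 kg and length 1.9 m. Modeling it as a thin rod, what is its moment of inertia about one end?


I = (1/3) * m * L^2
= (1/3) * 9 * 1.9^2
= 0.333333 * 9 * 3.61
= 10.83 kg*m^2


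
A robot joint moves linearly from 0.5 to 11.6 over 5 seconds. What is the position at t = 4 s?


s = t/T = 4/5 = 0.8
p(t) = p0 + (pf-p0)*s
= 0.5 + (11.6 - 0.5) * 0.8
= 9.38


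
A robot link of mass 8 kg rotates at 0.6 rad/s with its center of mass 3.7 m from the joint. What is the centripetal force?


F = m * omega^2 * r
= 8 * 0.6^2 * 3.7
= 8 * 0.36 * 3.7
= 10.656 N


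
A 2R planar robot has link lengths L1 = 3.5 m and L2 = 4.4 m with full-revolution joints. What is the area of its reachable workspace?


r_max = L1 + L2 = 7.9 m
r_min = |L1 - L2| = 0.9 m
Area = pi*(r_max^2 - r_min^2)
= pi*(62.41 - 0.81)
= pi * 61.6
= 193.5221 m^2


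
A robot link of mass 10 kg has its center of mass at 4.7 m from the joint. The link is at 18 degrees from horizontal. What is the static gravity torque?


tau = m*g*L*cos(angle)
= 10 * 9.81 * 4.7 * cos(18 deg)
= 10 * 9.81 * 4.7 * 0.9511
= 438.5036 Nm


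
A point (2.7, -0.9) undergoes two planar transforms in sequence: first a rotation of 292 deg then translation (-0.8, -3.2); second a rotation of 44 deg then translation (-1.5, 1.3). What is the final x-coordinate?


After transform 1:
x1 = cos(292)*2.7 - sin(292)*-0.9 + -0.8 = -0.623
y1 = sin(292)*2.7 + cos(292)*-0.9 + -3.2 = -6.0405
After transform 2:
x2 = cos(44)*-0.623 - sin(44)*-6.0405 + -1.5
= 2.2479


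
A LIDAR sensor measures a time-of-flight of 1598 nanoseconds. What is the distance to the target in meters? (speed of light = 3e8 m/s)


tof = 1598 ns = 1.598e-06 s
dist = c * tof / 2
= 3e8 * 1.598e-06 / 2
= 239.7 m


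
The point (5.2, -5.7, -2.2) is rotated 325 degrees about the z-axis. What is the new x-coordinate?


Rotation about z-axis: x' = x*cos(theta) - y*sin(theta)
= 5.2 * 0.8192 - -5.7 * -0.5736
= 0.9902


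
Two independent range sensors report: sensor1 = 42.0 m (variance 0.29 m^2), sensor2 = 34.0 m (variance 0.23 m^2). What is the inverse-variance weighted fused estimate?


w1 = (1/var1) / (1/var1 + 1/var2)
   = 3.4483 / (3.4483 + 4.3478) = 0.4423
w2 = 1 - w1 = 0.5577
fused = w1*s1 + w2*s2 = 18.5769 + 18.9615
= 37.5385 m


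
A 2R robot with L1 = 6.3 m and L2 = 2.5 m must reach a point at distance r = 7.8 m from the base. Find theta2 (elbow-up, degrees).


cos(theta2) = (r^2 - L1^2 - L2^2) / (2*L1*L2)
cos(theta2) = (60.84 - 39.69 - 6.25) / 31.5
cos(theta2) = 0.473016
theta2 = 61.7698 degrees


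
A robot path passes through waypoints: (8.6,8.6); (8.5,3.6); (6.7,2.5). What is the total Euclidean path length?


Segment lengths:
  seg1 = sqrt((-0.1)^2 + (-5.0)^2) = 5.001
  seg2 = sqrt((-1.8)^2 + (-1.1)^2) = 2.1095
Total = 7.1105


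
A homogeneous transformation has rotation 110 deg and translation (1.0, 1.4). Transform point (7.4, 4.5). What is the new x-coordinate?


x' = cos(theta)*px - sin(theta)*py + tx
= -0.342*7.4 - 0.9397*4.5 + 1.0
= -5.7596


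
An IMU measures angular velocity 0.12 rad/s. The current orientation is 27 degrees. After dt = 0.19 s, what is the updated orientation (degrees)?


delta_theta = w * dt = 0.12 * 0.19 = 0.0228 rad
= 1.3063 deg
theta_new = 27 + 1.3063 = 28.3063 deg


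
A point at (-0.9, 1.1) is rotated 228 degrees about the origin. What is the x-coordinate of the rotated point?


x' = x*cos(theta) - y*sin(theta)
cos(228 deg) = -0.6691, sin(228 deg) = -0.7431
x' = -0.9 * -0.6691 - 1.1 * -0.7431
= 0.6022 - -0.8175
= 1.4197


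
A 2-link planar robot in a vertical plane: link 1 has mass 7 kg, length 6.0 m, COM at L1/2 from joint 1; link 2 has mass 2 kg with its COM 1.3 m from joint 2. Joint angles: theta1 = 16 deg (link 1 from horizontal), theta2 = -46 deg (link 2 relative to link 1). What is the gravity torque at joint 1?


Horizontal distance from joint 1 to link-1 COM:
  x_c1 = (L1/2)*cos(t1) = 3.0 * 0.9613 = 2.8838 m
Horizontal distance from joint 1 to link-2 COM:
  x_c2 = L1*cos(t1) + Lc2*cos(t1+t2)
       = 6.0*0.9613 + 1.3*0.866 = 6.8934 m
tau1 = m1*g*x_c1 + m2*g*x_c2
     = 7*9.81*2.8838 + 2*9.81*6.8934
     = 198.0295 + 135.2486
     = 333.2781 Nm


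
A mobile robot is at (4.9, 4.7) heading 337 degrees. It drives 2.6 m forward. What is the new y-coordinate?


y_new = y0 + d*sin(theta)
= 4.7 + 2.6*sin(337)
= 4.7 + -1.0159
= 3.6841


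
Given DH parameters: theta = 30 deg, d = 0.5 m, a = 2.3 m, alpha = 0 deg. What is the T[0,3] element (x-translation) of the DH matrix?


T[0,3] = a * cos(theta)
= 2.3 * cos(30 deg)
= 2.3 * 0.866
= 1.9919


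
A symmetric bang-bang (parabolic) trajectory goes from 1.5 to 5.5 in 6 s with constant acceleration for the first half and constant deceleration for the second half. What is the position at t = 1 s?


Symmetric rest-to-rest: each phase covers (pf-p0)/2 in time T/2. 0.5*a*(T/2)^2 = (pf-p0)/2 => a = 4*(pf-p0)/T^2
a = 4*(5.5-1.5)/6^2 = 0.4444
t = 1 is in the acceleration phase (t <= T/2).
p = p0 + 0.5*a*t^2 = 1.5 + 0.5*0.4444*1^2
= 1.7222


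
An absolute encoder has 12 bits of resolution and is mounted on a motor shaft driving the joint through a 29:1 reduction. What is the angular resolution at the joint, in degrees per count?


counts = 2^12 = 4096
effective counts at joint = 4096 * 29 = 118784
resolution = 360 / 118784
= 0.003 deg/count


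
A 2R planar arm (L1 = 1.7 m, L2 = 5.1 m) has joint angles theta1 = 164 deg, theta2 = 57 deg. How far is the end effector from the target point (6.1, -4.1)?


End effector via forward kinematics:
x = L1*cos(t1) + L2*cos(t1+t2) = -5.4832
y = L1*sin(t1) + L2*sin(t1+t2) = -2.8773
Distance to target:
d = sqrt((6.1 - -5.4832)^2 + (-4.1 - -2.8773)^2)
= sqrt(134.1697 + 1.495)
= 11.6475 m


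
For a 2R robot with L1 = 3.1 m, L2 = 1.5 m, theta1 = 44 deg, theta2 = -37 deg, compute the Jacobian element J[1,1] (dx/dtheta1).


J[1,1] = -L1*sin(t1) - L2*sin(t1+t2)
= -3.1*sin(44) - 1.5*sin(7)
= -2.3362


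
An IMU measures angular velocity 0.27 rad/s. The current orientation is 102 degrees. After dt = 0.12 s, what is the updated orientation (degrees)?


delta_theta = w * dt = 0.27 * 0.12 = 0.0324 rad
= 1.8564 deg
theta_new = 102 + 1.8564 = 103.8564 deg


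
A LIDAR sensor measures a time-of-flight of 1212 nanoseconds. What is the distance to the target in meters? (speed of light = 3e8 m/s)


tof = 1212 ns = 1.212e-06 s
dist = c * tof / 2
= 3e8 * 1.212e-06 / 2
= 181.8 m


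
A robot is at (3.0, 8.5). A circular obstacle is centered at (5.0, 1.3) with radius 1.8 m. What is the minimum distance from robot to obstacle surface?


center_dist = sqrt((3.0-5.0)^2 + (8.5-1.3)^2)
= sqrt(4.0 + 51.84)
= 7.4726
min_dist = center_dist - radius = 7.4726 - 1.8 = 5.6726 m


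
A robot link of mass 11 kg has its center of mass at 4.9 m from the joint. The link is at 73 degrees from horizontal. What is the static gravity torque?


tau = m*g*L*cos(angle)
= 11 * 9.81 * 4.9 * cos(73 deg)
= 11 * 9.81 * 4.9 * 0.2924
= 154.5942 Nm


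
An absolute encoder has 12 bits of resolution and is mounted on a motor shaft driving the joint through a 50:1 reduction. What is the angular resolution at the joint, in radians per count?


counts = 2^12 = 4096
effective counts at joint = 4096 * 50 = 204800
resolution = 2*pi / 204800
= 3.0680e-05 rad/count


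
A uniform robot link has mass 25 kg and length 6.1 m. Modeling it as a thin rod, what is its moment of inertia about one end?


I = (1/3) * m * L^2
= (1/3) * 25 * 6.1^2
= 0.333333 * 25 * 37.21
= 310.0833 kg*m^2


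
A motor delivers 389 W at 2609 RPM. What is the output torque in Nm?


omega = 2609 * 2*pi/60 = 273.2138 rad/s
tau = P / omega = 389 / 273.2138
= 1.4238 Nm


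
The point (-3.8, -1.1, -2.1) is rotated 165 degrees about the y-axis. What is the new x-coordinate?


Rotation about y-axis: x' = x*cos(theta) + z*sin(theta)
= -3.8 * -0.9659 + -2.1 * 0.2588
= 3.127


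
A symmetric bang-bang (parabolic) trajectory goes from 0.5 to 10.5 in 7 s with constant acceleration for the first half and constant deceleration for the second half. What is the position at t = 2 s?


Symmetric rest-to-rest: each phase covers (pf-p0)/2 in time T/2. 0.5*a*(T/2)^2 = (pf-p0)/2 => a = 4*(pf-p0)/T^2
a = 4*(10.5-0.5)/7^2 = 0.8163
t = 2 is in the acceleration phase (t <= T/2).
p = p0 + 0.5*a*t^2 = 0.5 + 0.5*0.8163*2^2
= 2.1327


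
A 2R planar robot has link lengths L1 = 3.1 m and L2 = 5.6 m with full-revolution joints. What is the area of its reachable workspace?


r_max = L1 + L2 = 8.7 m
r_min = |L1 - L2| = 2.5 m
Area = pi*(r_max^2 - r_min^2)
= pi*(75.69 - 6.25)
= pi * 69.44
= 218.1522 m^2


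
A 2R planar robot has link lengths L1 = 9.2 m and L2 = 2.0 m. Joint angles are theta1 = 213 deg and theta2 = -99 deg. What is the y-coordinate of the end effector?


Convert angles to radians: theta1 = 3.7176, theta2 = -1.7279
y = L1*sin(theta1) + L2*sin(theta1+theta2)
y = -5.0107 + 1.8271
y = -3.1836


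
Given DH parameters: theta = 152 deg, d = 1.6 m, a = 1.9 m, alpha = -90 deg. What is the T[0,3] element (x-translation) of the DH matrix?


T[0,3] = a * cos(theta)
= 1.9 * cos(152 deg)
= 1.9 * -0.8829
= -1.6776


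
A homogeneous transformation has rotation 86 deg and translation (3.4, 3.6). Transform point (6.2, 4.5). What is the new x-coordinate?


x' = cos(theta)*px - sin(theta)*py + tx
= 0.0698*6.2 - 0.9976*4.5 + 3.4
= -0.6565


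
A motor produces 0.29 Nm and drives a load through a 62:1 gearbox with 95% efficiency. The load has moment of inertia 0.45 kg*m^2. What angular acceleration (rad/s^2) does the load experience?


tau_out = tau_motor * N * eta
= 0.29 * 62 * 0.95 = 17.081 Nm
alpha = tau_out / I = 17.081 / 0.45
= 37.9578 rad/s^2


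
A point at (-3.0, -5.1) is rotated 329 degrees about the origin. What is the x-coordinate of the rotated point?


x' = x*cos(theta) - y*sin(theta)
cos(329 deg) = 0.8572, sin(329 deg) = -0.515
x' = -3.0 * 0.8572 - -5.1 * -0.515
= -2.5715 - 2.6267
= -5.1982


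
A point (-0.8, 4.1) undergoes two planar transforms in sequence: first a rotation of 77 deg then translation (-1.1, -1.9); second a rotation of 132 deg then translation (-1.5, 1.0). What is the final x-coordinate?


After transform 1:
x1 = cos(77)*-0.8 - sin(77)*4.1 + -1.1 = -5.2749
y1 = sin(77)*-0.8 + cos(77)*4.1 + -1.9 = -1.7572
After transform 2:
x2 = cos(132)*-5.2749 - sin(132)*-1.7572 + -1.5
= 3.3354
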